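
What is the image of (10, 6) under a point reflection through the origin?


Reflection through origin: (x, y) -> (-x, -y)
(10, 6) -> (-10, -6)

(-10, -6)


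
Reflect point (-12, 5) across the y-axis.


Reflection across y-axis: (x, y) -> (-x, y)
(-12, 5) -> (12, 5)

(12, 5)


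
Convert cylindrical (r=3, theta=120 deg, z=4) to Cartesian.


x = 3 * cos(120) = -1.5
y = 3 * sin(120) = 2.5981
z = 4

(-1.5, 2.5981, 4)


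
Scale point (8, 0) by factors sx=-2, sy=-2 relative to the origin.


Scaling: (x*sx, y*sy) = (8*-2, 0*-2) = (-16, 0)

(-16, 0)


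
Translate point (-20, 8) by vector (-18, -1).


Translation: (x+dx, y+dy) = (-20+-18, 8+-1) = (-38, 7)

(-38, 7)


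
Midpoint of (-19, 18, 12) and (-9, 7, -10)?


Midpoint = ((-19+-9)/2, (18+7)/2, (12+-10)/2) = (-14, 12.5, 1)

(-14, 12.5, 1)


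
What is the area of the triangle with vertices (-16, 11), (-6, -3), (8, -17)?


Area = |x1(y2-y3) + x2(y3-y1) + x3(y1-y2)| / 2
= |-16*(-3--17) + -6*(-17-11) + 8*(11--3)| / 2
= 28

28


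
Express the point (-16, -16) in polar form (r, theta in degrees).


r = sqrt((-16)^2 + (-16)^2) = 22.6274
theta = atan2(-16, -16) = 225 degrees

r = 22.6274, theta = 225 degrees


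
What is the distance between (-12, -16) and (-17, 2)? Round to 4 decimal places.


d = sqrt((-17--12)^2 + (2--16)^2) = 18.6815

18.6815


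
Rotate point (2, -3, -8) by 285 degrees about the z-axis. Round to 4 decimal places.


x' = 2*cos(285) - -3*sin(285) = -2.3801
y' = 2*sin(285) + -3*cos(285) = -2.7083
z' = -8

(-2.3801, -2.7083, -8)


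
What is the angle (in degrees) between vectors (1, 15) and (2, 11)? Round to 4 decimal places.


dot = 1*2 + 15*11 = 167
|u| = 15.0333, |v| = 11.1803
cos(angle) = 0.9936
angle = 6.4908 degrees

6.4908 degrees


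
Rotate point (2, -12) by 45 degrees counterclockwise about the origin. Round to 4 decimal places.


x' = 2*cos(45) - -12*sin(45) = 9.8995
y' = 2*sin(45) + -12*cos(45) = -7.0711

(9.8995, -7.0711)


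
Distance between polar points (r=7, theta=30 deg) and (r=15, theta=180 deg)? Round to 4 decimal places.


d = sqrt(r1^2 + r2^2 - 2*r1*r2*cos(t2-t1))
d = sqrt(7^2 + 15^2 - 2*7*15*cos(180-30)) = 21.351

21.351


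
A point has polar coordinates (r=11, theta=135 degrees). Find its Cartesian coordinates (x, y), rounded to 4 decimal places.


x = 11 * cos(135) = -7.7782
y = 11 * sin(135) = 7.7782

(-7.7782, 7.7782)


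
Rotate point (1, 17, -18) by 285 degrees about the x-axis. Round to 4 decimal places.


x' = 1
y' = 17*cos(285) - -18*sin(285) = -12.9867
z' = 17*sin(285) + -18*cos(285) = -21.0795

(1, -12.9867, -21.0795)


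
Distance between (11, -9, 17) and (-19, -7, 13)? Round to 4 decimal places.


d = sqrt((-19-11)^2 + (-7--9)^2 + (13-17)^2) = 30.3315

30.3315


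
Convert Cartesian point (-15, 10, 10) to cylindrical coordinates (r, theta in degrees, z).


r = sqrt((-15)^2 + 10^2) = 18.0278
theta = atan2(10, -15) = 146.3099 deg
z = 10

r = 18.0278, theta = 146.3099 deg, z = 10


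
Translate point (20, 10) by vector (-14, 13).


Translation: (x+dx, y+dy) = (20+-14, 10+13) = (6, 23)

(6, 23)


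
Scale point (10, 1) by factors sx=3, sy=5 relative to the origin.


Scaling: (x*sx, y*sy) = (10*3, 1*5) = (30, 5)

(30, 5)


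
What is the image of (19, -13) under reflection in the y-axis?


Reflection across y-axis: (x, y) -> (-x, y)
(19, -13) -> (-19, -13)

(-19, -13)


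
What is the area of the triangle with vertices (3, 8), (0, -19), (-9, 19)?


Area = |x1(y2-y3) + x2(y3-y1) + x3(y1-y2)| / 2
= |3*(-19-19) + 0*(19-8) + -9*(8--19)| / 2
= 178.5

178.5


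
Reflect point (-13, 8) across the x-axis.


Reflection across x-axis: (x, y) -> (x, -y)
(-13, 8) -> (-13, -8)

(-13, -8)


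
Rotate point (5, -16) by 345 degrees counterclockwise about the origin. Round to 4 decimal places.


x' = 5*cos(345) - -16*sin(345) = 0.6885
y' = 5*sin(345) + -16*cos(345) = -16.7489

(0.6885, -16.7489)


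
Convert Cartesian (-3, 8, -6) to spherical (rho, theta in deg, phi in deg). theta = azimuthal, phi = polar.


rho = sqrt((-3)^2 + 8^2 + (-6)^2) = 10.4403
theta = atan2(8, -3) = 110.556 deg
phi = acos(-6/10.4403) = 125.0783 deg

rho = 10.4403, theta = 110.556 deg, phi = 125.0783 deg


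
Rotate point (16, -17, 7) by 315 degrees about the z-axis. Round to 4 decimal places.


x' = 16*cos(315) - -17*sin(315) = -0.7071
y' = 16*sin(315) + -17*cos(315) = -23.3345
z' = 7

(-0.7071, -23.3345, 7)


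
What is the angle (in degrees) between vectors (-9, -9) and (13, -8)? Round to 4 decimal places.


dot = -9*13 + -9*-8 = -45
|u| = 12.7279, |v| = 15.2643
cos(angle) = -0.2316
angle = 103.3925 degrees

103.3925 degrees


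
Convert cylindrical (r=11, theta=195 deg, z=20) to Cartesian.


x = 11 * cos(195) = -10.6252
y = 11 * sin(195) = -2.847
z = 20

(-10.6252, -2.847, 20)


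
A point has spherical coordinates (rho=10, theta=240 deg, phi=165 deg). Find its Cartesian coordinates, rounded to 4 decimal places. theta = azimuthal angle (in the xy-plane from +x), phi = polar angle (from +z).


x = 10 * sin(165) * cos(240) = -1.2941
y = 10 * sin(165) * sin(240) = -2.2414
z = 10 * cos(165) = -9.6593

(-1.2941, -2.2414, -9.6593)


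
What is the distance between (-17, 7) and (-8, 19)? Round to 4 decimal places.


d = sqrt((-8--17)^2 + (19-7)^2) = 15

15


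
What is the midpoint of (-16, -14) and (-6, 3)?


Midpoint = ((-16+-6)/2, (-14+3)/2) = (-11, -5.5)

(-11, -5.5)


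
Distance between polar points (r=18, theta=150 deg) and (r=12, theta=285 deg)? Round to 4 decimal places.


d = sqrt(r1^2 + r2^2 - 2*r1*r2*cos(t2-t1))
d = sqrt(18^2 + 12^2 - 2*18*12*cos(285-150)) = 27.8113

27.8113


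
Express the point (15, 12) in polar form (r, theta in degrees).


r = sqrt(15^2 + 12^2) = 19.2094
theta = atan2(12, 15) = 38.6598 degrees

r = 19.2094, theta = 38.6598 degrees


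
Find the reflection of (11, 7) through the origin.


Reflection through origin: (x, y) -> (-x, -y)
(11, 7) -> (-11, -7)

(-11, -7)


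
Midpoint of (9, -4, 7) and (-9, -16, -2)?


Midpoint = ((9+-9)/2, (-4+-16)/2, (7+-2)/2) = (0, -10, 2.5)

(0, -10, 2.5)


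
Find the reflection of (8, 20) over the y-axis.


Reflection across y-axis: (x, y) -> (-x, y)
(8, 20) -> (-8, 20)

(-8, 20)


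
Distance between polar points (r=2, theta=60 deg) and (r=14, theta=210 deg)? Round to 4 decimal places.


d = sqrt(r1^2 + r2^2 - 2*r1*r2*cos(t2-t1))
d = sqrt(2^2 + 14^2 - 2*2*14*cos(210-60)) = 15.7638

15.7638


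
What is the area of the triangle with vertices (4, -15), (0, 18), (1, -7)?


Area = |x1(y2-y3) + x2(y3-y1) + x3(y1-y2)| / 2
= |4*(18--7) + 0*(-7--15) + 1*(-15-18)| / 2
= 33.5

33.5


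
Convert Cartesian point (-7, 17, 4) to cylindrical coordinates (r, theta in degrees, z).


r = sqrt((-7)^2 + 17^2) = 18.3848
theta = atan2(17, -7) = 112.3801 deg
z = 4

r = 18.3848, theta = 112.3801 deg, z = 4


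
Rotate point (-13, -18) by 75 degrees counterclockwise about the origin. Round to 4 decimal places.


x' = -13*cos(75) - -18*sin(75) = 14.022
y' = -13*sin(75) + -18*cos(75) = -17.2158

(14.022, -17.2158)


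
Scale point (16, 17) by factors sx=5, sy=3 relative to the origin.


Scaling: (x*sx, y*sy) = (16*5, 17*3) = (80, 51)

(80, 51)


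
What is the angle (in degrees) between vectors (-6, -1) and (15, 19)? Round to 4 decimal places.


dot = -6*15 + -1*19 = -109
|u| = 6.0828, |v| = 24.2074
cos(angle) = -0.7402
angle = 137.7525 degrees

137.7525 degrees


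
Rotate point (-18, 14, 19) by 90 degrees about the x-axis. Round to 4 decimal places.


x' = -18
y' = 14*cos(90) - 19*sin(90) = -19
z' = 14*sin(90) + 19*cos(90) = 14

(-18, -19, 14)


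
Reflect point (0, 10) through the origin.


Reflection through origin: (x, y) -> (-x, -y)
(0, 10) -> (0, -10)

(0, -10)


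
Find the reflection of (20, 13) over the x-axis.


Reflection across x-axis: (x, y) -> (x, -y)
(20, 13) -> (20, -13)

(20, -13)


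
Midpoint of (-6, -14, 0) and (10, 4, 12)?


Midpoint = ((-6+10)/2, (-14+4)/2, (0+12)/2) = (2, -5, 6)

(2, -5, 6)


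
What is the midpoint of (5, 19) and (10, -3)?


Midpoint = ((5+10)/2, (19+-3)/2) = (7.5, 8)

(7.5, 8)


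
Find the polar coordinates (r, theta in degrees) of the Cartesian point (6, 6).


r = sqrt(6^2 + 6^2) = 8.4853
theta = atan2(6, 6) = 45 degrees

r = 8.4853, theta = 45 degrees


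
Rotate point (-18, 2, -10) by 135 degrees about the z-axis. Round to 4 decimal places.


x' = -18*cos(135) - 2*sin(135) = 11.3137
y' = -18*sin(135) + 2*cos(135) = -14.1421
z' = -10

(11.3137, -14.1421, -10)


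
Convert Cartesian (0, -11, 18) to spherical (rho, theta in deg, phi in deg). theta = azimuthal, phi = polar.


rho = sqrt(0^2 + (-11)^2 + 18^2) = 21.095
theta = atan2(-11, 0) = 270 deg
phi = acos(18/21.095) = 31.4296 deg

rho = 21.095, theta = 270 deg, phi = 31.4296 deg


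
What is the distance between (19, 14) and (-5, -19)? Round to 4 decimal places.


d = sqrt((-5-19)^2 + (-19-14)^2) = 40.8044

40.8044


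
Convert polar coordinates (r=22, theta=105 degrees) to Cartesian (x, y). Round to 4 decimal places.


x = 22 * cos(105) = -5.694
y = 22 * sin(105) = 21.2504

(-5.694, 21.2504)


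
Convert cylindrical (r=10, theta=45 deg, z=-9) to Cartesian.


x = 10 * cos(45) = 7.0711
y = 10 * sin(45) = 7.0711
z = -9

(7.0711, 7.0711, -9)


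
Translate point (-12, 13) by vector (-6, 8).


Translation: (x+dx, y+dy) = (-12+-6, 13+8) = (-18, 21)

(-18, 21)


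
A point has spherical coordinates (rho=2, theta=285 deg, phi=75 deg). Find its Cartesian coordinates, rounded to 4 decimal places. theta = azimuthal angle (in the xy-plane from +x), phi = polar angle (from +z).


x = 2 * sin(75) * cos(285) = 0.5
y = 2 * sin(75) * sin(285) = -1.866
z = 2 * cos(75) = 0.5176

(0.5, -1.866, 0.5176)


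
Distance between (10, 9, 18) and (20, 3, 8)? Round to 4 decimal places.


d = sqrt((20-10)^2 + (3-9)^2 + (8-18)^2) = 15.3623

15.3623


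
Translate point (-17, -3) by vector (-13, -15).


Translation: (x+dx, y+dy) = (-17+-13, -3+-15) = (-30, -18)

(-30, -18)


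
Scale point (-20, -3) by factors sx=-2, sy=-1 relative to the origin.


Scaling: (x*sx, y*sy) = (-20*-2, -3*-1) = (40, 3)

(40, 3)


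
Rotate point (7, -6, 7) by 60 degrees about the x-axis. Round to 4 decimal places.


x' = 7
y' = -6*cos(60) - 7*sin(60) = -9.0622
z' = -6*sin(60) + 7*cos(60) = -1.6962

(7, -9.0622, -1.6962)


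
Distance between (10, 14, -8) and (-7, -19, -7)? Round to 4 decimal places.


d = sqrt((-7-10)^2 + (-19-14)^2 + (-7--8)^2) = 37.1349

37.1349


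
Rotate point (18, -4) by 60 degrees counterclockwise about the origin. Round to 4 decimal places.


x' = 18*cos(60) - -4*sin(60) = 12.4641
y' = 18*sin(60) + -4*cos(60) = 13.5885

(12.4641, 13.5885)


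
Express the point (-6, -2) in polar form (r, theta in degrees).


r = sqrt((-6)^2 + (-2)^2) = 6.3246
theta = atan2(-2, -6) = 198.4349 degrees

r = 6.3246, theta = 198.4349 degrees


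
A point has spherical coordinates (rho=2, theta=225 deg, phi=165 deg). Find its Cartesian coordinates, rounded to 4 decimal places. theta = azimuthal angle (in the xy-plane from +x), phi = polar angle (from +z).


x = 2 * sin(165) * cos(225) = -0.366
y = 2 * sin(165) * sin(225) = -0.366
z = 2 * cos(165) = -1.9319

(-0.366, -0.366, -1.9319)


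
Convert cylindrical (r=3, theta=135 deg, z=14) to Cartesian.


x = 3 * cos(135) = -2.1213
y = 3 * sin(135) = 2.1213
z = 14

(-2.1213, 2.1213, 14)


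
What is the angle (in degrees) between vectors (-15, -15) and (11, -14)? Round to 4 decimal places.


dot = -15*11 + -15*-14 = 45
|u| = 21.2132, |v| = 17.8045
cos(angle) = 0.1191
angle = 83.1572 degrees

83.1572 degrees


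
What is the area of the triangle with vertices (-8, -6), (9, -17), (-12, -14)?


Area = |x1(y2-y3) + x2(y3-y1) + x3(y1-y2)| / 2
= |-8*(-17--14) + 9*(-14--6) + -12*(-6--17)| / 2
= 90

90


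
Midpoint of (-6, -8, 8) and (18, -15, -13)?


Midpoint = ((-6+18)/2, (-8+-15)/2, (8+-13)/2) = (6, -11.5, -2.5)

(6, -11.5, -2.5)


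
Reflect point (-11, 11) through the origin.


Reflection through origin: (x, y) -> (-x, -y)
(-11, 11) -> (11, -11)

(11, -11)


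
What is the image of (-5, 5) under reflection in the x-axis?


Reflection across x-axis: (x, y) -> (x, -y)
(-5, 5) -> (-5, -5)

(-5, -5)


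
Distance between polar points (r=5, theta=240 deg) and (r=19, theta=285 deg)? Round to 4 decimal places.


d = sqrt(r1^2 + r2^2 - 2*r1*r2*cos(t2-t1))
d = sqrt(5^2 + 19^2 - 2*5*19*cos(285-240)) = 15.8635

15.8635


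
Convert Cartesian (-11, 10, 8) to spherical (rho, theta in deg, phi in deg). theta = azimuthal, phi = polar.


rho = sqrt((-11)^2 + 10^2 + 8^2) = 16.8819
theta = atan2(10, -11) = 137.7263 deg
phi = acos(8/16.8819) = 61.7136 deg

rho = 16.8819, theta = 137.7263 deg, phi = 61.7136 deg


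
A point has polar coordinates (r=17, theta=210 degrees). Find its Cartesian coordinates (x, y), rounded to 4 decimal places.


x = 17 * cos(210) = -14.7224
y = 17 * sin(210) = -8.5

(-14.7224, -8.5)


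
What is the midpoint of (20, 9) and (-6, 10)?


Midpoint = ((20+-6)/2, (9+10)/2) = (7, 9.5)

(7, 9.5)


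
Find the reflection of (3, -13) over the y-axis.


Reflection across y-axis: (x, y) -> (-x, y)
(3, -13) -> (-3, -13)

(-3, -13)


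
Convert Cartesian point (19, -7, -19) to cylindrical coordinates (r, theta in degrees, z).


r = sqrt(19^2 + (-7)^2) = 20.2485
theta = atan2(-7, 19) = 339.7751 deg
z = -19

r = 20.2485, theta = 339.7751 deg, z = -19


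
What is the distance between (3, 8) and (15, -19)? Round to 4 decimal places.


d = sqrt((15-3)^2 + (-19-8)^2) = 29.5466

29.5466


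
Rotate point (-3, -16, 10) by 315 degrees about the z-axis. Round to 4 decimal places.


x' = -3*cos(315) - -16*sin(315) = -13.435
y' = -3*sin(315) + -16*cos(315) = -9.1924
z' = 10

(-13.435, -9.1924, 10)


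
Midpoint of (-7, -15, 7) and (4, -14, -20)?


Midpoint = ((-7+4)/2, (-15+-14)/2, (7+-20)/2) = (-1.5, -14.5, -6.5)

(-1.5, -14.5, -6.5)


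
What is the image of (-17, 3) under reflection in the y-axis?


Reflection across y-axis: (x, y) -> (-x, y)
(-17, 3) -> (17, 3)

(17, 3)


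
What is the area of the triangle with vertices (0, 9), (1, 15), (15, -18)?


Area = |x1(y2-y3) + x2(y3-y1) + x3(y1-y2)| / 2
= |0*(15--18) + 1*(-18-9) + 15*(9-15)| / 2
= 58.5

58.5


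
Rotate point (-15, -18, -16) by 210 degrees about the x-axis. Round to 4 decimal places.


x' = -15
y' = -18*cos(210) - -16*sin(210) = 7.5885
z' = -18*sin(210) + -16*cos(210) = 22.8564

(-15, 7.5885, 22.8564)


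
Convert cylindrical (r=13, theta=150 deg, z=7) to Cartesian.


x = 13 * cos(150) = -11.2583
y = 13 * sin(150) = 6.5
z = 7

(-11.2583, 6.5, 7)


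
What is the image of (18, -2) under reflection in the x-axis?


Reflection across x-axis: (x, y) -> (x, -y)
(18, -2) -> (18, 2)

(18, 2)


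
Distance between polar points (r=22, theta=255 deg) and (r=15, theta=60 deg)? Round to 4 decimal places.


d = sqrt(r1^2 + r2^2 - 2*r1*r2*cos(t2-t1))
d = sqrt(22^2 + 15^2 - 2*22*15*cos(60-255)) = 36.6948

36.6948


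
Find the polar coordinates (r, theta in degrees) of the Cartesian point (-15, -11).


r = sqrt((-15)^2 + (-11)^2) = 18.6011
theta = atan2(-11, -15) = 216.2538 degrees

r = 18.6011, theta = 216.2538 degrees


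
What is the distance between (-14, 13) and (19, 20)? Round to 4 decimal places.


d = sqrt((19--14)^2 + (20-13)^2) = 33.7343

33.7343


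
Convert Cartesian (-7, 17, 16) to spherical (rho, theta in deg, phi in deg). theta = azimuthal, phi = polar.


rho = sqrt((-7)^2 + 17^2 + 16^2) = 24.3721
theta = atan2(17, -7) = 112.3801 deg
phi = acos(16/24.3721) = 48.9674 deg

rho = 24.3721, theta = 112.3801 deg, phi = 48.9674 deg


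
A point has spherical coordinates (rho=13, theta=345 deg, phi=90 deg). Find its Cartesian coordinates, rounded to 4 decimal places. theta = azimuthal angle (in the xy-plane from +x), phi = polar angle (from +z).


x = 13 * sin(90) * cos(345) = 12.557
y = 13 * sin(90) * sin(345) = -3.3646
z = 13 * cos(90) = 0

(12.557, -3.3646, 0)


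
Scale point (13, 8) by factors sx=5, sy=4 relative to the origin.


Scaling: (x*sx, y*sy) = (13*5, 8*4) = (65, 32)

(65, 32)


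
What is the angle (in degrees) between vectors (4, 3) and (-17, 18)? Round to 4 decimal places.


dot = 4*-17 + 3*18 = -14
|u| = 5, |v| = 24.7588
cos(angle) = -0.1131
angle = 96.4935 degrees

96.4935 degrees


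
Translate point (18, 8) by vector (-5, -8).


Translation: (x+dx, y+dy) = (18+-5, 8+-8) = (13, 0)

(13, 0)


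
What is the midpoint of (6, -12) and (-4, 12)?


Midpoint = ((6+-4)/2, (-12+12)/2) = (1, 0)

(1, 0)


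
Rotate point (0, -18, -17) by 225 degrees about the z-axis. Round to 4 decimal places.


x' = 0*cos(225) - -18*sin(225) = -12.7279
y' = 0*sin(225) + -18*cos(225) = 12.7279
z' = -17

(-12.7279, 12.7279, -17)


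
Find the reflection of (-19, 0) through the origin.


Reflection through origin: (x, y) -> (-x, -y)
(-19, 0) -> (19, 0)

(19, 0)


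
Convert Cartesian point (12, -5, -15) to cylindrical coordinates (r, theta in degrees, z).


r = sqrt(12^2 + (-5)^2) = 13
theta = atan2(-5, 12) = 337.3801 deg
z = -15

r = 13, theta = 337.3801 deg, z = -15


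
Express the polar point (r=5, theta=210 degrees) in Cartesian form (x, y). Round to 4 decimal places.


x = 5 * cos(210) = -4.3301
y = 5 * sin(210) = -2.5

(-4.3301, -2.5)


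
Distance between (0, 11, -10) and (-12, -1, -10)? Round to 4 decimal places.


d = sqrt((-12-0)^2 + (-1-11)^2 + (-10--10)^2) = 16.9706

16.9706


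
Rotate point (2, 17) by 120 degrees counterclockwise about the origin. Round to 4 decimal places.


x' = 2*cos(120) - 17*sin(120) = -15.7224
y' = 2*sin(120) + 17*cos(120) = -6.7679

(-15.7224, -6.7679)


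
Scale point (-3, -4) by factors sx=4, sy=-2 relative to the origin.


Scaling: (x*sx, y*sy) = (-3*4, -4*-2) = (-12, 8)

(-12, 8)


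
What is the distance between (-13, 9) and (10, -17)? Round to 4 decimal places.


d = sqrt((10--13)^2 + (-17-9)^2) = 34.7131

34.7131


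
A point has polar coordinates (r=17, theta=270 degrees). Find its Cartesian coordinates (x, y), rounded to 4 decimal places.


x = 17 * cos(270) = 0
y = 17 * sin(270) = -17

(0, -17)


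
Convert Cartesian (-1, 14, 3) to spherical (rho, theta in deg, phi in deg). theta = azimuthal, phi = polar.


rho = sqrt((-1)^2 + 14^2 + 3^2) = 14.3527
theta = atan2(14, -1) = 94.0856 deg
phi = acos(3/14.3527) = 77.9351 deg

rho = 14.3527, theta = 94.0856 deg, phi = 77.9351 deg


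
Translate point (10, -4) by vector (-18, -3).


Translation: (x+dx, y+dy) = (10+-18, -4+-3) = (-8, -7)

(-8, -7)


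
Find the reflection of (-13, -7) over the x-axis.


Reflection across x-axis: (x, y) -> (x, -y)
(-13, -7) -> (-13, 7)

(-13, 7)


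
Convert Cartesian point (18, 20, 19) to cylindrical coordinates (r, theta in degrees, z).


r = sqrt(18^2 + 20^2) = 26.9072
theta = atan2(20, 18) = 48.0128 deg
z = 19

r = 26.9072, theta = 48.0128 deg, z = 19


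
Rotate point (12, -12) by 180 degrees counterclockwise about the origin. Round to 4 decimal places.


x' = 12*cos(180) - -12*sin(180) = -12
y' = 12*sin(180) + -12*cos(180) = 12

(-12, 12)


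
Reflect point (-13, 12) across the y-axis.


Reflection across y-axis: (x, y) -> (-x, y)
(-13, 12) -> (13, 12)

(13, 12)


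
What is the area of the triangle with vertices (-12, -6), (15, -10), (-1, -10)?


Area = |x1(y2-y3) + x2(y3-y1) + x3(y1-y2)| / 2
= |-12*(-10--10) + 15*(-10--6) + -1*(-6--10)| / 2
= 32

32


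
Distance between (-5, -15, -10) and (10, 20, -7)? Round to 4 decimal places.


d = sqrt((10--5)^2 + (20--15)^2 + (-7--10)^2) = 38.1969

38.1969


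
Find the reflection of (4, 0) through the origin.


Reflection through origin: (x, y) -> (-x, -y)
(4, 0) -> (-4, 0)

(-4, 0)


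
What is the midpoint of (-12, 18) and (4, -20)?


Midpoint = ((-12+4)/2, (18+-20)/2) = (-4, -1)

(-4, -1)


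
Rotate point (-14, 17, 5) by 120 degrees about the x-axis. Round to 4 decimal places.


x' = -14
y' = 17*cos(120) - 5*sin(120) = -12.8301
z' = 17*sin(120) + 5*cos(120) = 12.2224

(-14, -12.8301, 12.2224)


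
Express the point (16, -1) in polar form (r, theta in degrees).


r = sqrt(16^2 + (-1)^2) = 16.0312
theta = atan2(-1, 16) = 356.4237 degrees

r = 16.0312, theta = 356.4237 degrees


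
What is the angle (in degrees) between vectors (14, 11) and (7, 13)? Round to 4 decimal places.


dot = 14*7 + 11*13 = 241
|u| = 17.8045, |v| = 14.7648
cos(angle) = 0.9168
angle = 23.542 degrees

23.542 degrees


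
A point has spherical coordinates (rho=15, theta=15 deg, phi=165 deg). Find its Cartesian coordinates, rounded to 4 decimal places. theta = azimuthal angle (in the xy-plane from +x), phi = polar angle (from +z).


x = 15 * sin(165) * cos(15) = 3.75
y = 15 * sin(165) * sin(15) = 1.0048
z = 15 * cos(165) = -14.4889

(3.75, 1.0048, -14.4889)


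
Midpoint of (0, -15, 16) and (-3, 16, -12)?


Midpoint = ((0+-3)/2, (-15+16)/2, (16+-12)/2) = (-1.5, 0.5, 2)

(-1.5, 0.5, 2)


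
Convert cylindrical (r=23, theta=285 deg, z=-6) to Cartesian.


x = 23 * cos(285) = 5.9528
y = 23 * sin(285) = -22.2163
z = -6

(5.9528, -22.2163, -6)


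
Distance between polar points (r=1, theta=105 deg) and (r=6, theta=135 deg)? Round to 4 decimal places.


d = sqrt(r1^2 + r2^2 - 2*r1*r2*cos(t2-t1))
d = sqrt(1^2 + 6^2 - 2*1*6*cos(135-105)) = 5.1583

5.1583


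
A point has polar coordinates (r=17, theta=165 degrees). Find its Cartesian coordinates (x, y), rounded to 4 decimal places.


x = 17 * cos(165) = -16.4207
y = 17 * sin(165) = 4.3999

(-16.4207, 4.3999)


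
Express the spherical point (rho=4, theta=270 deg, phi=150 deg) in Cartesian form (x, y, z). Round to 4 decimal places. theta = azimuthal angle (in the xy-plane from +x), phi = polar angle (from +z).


x = 4 * sin(150) * cos(270) = 0
y = 4 * sin(150) * sin(270) = -2
z = 4 * cos(150) = -3.4641

(0, -2, -3.4641)


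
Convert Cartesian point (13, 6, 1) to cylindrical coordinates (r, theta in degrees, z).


r = sqrt(13^2 + 6^2) = 14.3178
theta = atan2(6, 13) = 24.7751 deg
z = 1

r = 14.3178, theta = 24.7751 deg, z = 1


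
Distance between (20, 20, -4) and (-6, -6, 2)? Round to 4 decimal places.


d = sqrt((-6-20)^2 + (-6-20)^2 + (2--4)^2) = 37.2559

37.2559


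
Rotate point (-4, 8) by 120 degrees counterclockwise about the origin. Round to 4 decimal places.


x' = -4*cos(120) - 8*sin(120) = -4.9282
y' = -4*sin(120) + 8*cos(120) = -7.4641

(-4.9282, -7.4641)


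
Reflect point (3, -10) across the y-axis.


Reflection across y-axis: (x, y) -> (-x, y)
(3, -10) -> (-3, -10)

(-3, -10)


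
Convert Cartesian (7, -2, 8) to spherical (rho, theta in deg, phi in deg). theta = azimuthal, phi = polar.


rho = sqrt(7^2 + (-2)^2 + 8^2) = 10.8167
theta = atan2(-2, 7) = 344.0546 deg
phi = acos(8/10.8167) = 42.3026 deg

rho = 10.8167, theta = 344.0546 deg, phi = 42.3026 deg


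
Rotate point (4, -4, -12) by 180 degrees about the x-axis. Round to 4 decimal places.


x' = 4
y' = -4*cos(180) - -12*sin(180) = 4
z' = -4*sin(180) + -12*cos(180) = 12

(4, 4, 12)


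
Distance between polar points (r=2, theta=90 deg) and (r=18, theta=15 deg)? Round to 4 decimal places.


d = sqrt(r1^2 + r2^2 - 2*r1*r2*cos(t2-t1))
d = sqrt(2^2 + 18^2 - 2*2*18*cos(15-90)) = 17.5888

17.5888


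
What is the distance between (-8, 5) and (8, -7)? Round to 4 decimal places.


d = sqrt((8--8)^2 + (-7-5)^2) = 20

20


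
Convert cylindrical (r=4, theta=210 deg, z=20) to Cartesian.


x = 4 * cos(210) = -3.4641
y = 4 * sin(210) = -2
z = 20

(-3.4641, -2, 20)


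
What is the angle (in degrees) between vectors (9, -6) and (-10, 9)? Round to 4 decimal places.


dot = 9*-10 + -6*9 = -144
|u| = 10.8167, |v| = 13.4536
cos(angle) = -0.9895
angle = 171.7029 degrees

171.7029 degrees


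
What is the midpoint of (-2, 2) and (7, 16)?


Midpoint = ((-2+7)/2, (2+16)/2) = (2.5, 9)

(2.5, 9)


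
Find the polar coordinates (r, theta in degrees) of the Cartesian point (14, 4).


r = sqrt(14^2 + 4^2) = 14.5602
theta = atan2(4, 14) = 15.9454 degrees

r = 14.5602, theta = 15.9454 degrees


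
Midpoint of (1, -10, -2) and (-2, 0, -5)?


Midpoint = ((1+-2)/2, (-10+0)/2, (-2+-5)/2) = (-0.5, -5, -3.5)

(-0.5, -5, -3.5)


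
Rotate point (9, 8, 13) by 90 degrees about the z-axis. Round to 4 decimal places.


x' = 9*cos(90) - 8*sin(90) = -8
y' = 9*sin(90) + 8*cos(90) = 9
z' = 13

(-8, 9, 13)


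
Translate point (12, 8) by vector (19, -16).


Translation: (x+dx, y+dy) = (12+19, 8+-16) = (31, -8)

(31, -8)


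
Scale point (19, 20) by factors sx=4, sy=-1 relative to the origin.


Scaling: (x*sx, y*sy) = (19*4, 20*-1) = (76, -20)

(76, -20)


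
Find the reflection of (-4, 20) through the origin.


Reflection through origin: (x, y) -> (-x, -y)
(-4, 20) -> (4, -20)

(4, -20)


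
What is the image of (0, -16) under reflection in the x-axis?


Reflection across x-axis: (x, y) -> (x, -y)
(0, -16) -> (0, 16)

(0, 16)


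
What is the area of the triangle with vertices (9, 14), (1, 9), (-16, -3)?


Area = |x1(y2-y3) + x2(y3-y1) + x3(y1-y2)| / 2
= |9*(9--3) + 1*(-3-14) + -16*(14-9)| / 2
= 5.5

5.5


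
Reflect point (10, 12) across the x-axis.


Reflection across x-axis: (x, y) -> (x, -y)
(10, 12) -> (10, -12)

(10, -12)


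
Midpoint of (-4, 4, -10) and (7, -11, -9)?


Midpoint = ((-4+7)/2, (4+-11)/2, (-10+-9)/2) = (1.5, -3.5, -9.5)

(1.5, -3.5, -9.5)


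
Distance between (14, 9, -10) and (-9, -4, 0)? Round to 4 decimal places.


d = sqrt((-9-14)^2 + (-4-9)^2 + (0--10)^2) = 28.2489

28.2489


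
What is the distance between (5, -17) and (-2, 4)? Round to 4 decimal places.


d = sqrt((-2-5)^2 + (4--17)^2) = 22.1359

22.1359


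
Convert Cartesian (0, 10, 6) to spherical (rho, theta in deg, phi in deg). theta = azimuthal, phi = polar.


rho = sqrt(0^2 + 10^2 + 6^2) = 11.6619
theta = atan2(10, 0) = 90 deg
phi = acos(6/11.6619) = 59.0362 deg

rho = 11.6619, theta = 90 deg, phi = 59.0362 deg


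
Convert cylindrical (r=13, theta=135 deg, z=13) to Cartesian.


x = 13 * cos(135) = -9.1924
y = 13 * sin(135) = 9.1924
z = 13

(-9.1924, 9.1924, 13)


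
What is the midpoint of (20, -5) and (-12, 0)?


Midpoint = ((20+-12)/2, (-5+0)/2) = (4, -2.5)

(4, -2.5)


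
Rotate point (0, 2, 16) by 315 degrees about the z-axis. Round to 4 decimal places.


x' = 0*cos(315) - 2*sin(315) = 1.4142
y' = 0*sin(315) + 2*cos(315) = 1.4142
z' = 16

(1.4142, 1.4142, 16)


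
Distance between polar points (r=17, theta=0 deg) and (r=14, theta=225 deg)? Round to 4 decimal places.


d = sqrt(r1^2 + r2^2 - 2*r1*r2*cos(t2-t1))
d = sqrt(17^2 + 14^2 - 2*17*14*cos(225-0)) = 28.6633

28.6633


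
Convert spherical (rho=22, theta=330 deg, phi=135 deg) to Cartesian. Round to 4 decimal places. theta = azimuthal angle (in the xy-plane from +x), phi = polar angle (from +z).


x = 22 * sin(135) * cos(330) = 13.4722
y = 22 * sin(135) * sin(330) = -7.7782
z = 22 * cos(135) = -15.5563

(13.4722, -7.7782, -15.5563)


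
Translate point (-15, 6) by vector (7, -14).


Translation: (x+dx, y+dy) = (-15+7, 6+-14) = (-8, -8)

(-8, -8)


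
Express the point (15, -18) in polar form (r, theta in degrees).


r = sqrt(15^2 + (-18)^2) = 23.4307
theta = atan2(-18, 15) = 309.8056 degrees

r = 23.4307, theta = 309.8056 degrees


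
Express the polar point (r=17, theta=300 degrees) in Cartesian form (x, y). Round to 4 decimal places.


x = 17 * cos(300) = 8.5
y = 17 * sin(300) = -14.7224

(8.5, -14.7224)


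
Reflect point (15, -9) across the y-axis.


Reflection across y-axis: (x, y) -> (-x, y)
(15, -9) -> (-15, -9)

(-15, -9)


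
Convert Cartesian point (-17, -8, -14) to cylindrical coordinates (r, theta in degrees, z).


r = sqrt((-17)^2 + (-8)^2) = 18.7883
theta = atan2(-8, -17) = 205.2011 deg
z = -14

r = 18.7883, theta = 205.2011 deg, z = -14


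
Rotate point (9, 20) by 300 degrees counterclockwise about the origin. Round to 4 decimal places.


x' = 9*cos(300) - 20*sin(300) = 21.8205
y' = 9*sin(300) + 20*cos(300) = 2.2058

(21.8205, 2.2058)


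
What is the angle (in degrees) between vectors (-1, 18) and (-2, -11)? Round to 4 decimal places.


dot = -1*-2 + 18*-11 = -196
|u| = 18.0278, |v| = 11.1803
cos(angle) = -0.9724
angle = 166.5153 degrees

166.5153 degrees


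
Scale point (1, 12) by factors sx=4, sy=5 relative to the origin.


Scaling: (x*sx, y*sy) = (1*4, 12*5) = (4, 60)

(4, 60)


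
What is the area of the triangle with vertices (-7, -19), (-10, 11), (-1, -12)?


Area = |x1(y2-y3) + x2(y3-y1) + x3(y1-y2)| / 2
= |-7*(11--12) + -10*(-12--19) + -1*(-19-11)| / 2
= 100.5

100.5


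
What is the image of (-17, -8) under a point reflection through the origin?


Reflection through origin: (x, y) -> (-x, -y)
(-17, -8) -> (17, 8)

(17, 8)


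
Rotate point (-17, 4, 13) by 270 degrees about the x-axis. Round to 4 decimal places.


x' = -17
y' = 4*cos(270) - 13*sin(270) = 13
z' = 4*sin(270) + 13*cos(270) = -4

(-17, 13, -4)


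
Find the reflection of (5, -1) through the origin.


Reflection through origin: (x, y) -> (-x, -y)
(5, -1) -> (-5, 1)

(-5, 1)


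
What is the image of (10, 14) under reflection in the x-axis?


Reflection across x-axis: (x, y) -> (x, -y)
(10, 14) -> (10, -14)

(10, -14)


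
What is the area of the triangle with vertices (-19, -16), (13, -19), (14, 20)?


Area = |x1(y2-y3) + x2(y3-y1) + x3(y1-y2)| / 2
= |-19*(-19-20) + 13*(20--16) + 14*(-16--19)| / 2
= 625.5

625.5


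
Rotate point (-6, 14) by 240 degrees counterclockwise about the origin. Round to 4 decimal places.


x' = -6*cos(240) - 14*sin(240) = 15.1244
y' = -6*sin(240) + 14*cos(240) = -1.8038

(15.1244, -1.8038)


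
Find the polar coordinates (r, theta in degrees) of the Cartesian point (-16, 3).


r = sqrt((-16)^2 + 3^2) = 16.2788
theta = atan2(3, -16) = 169.3803 degrees

r = 16.2788, theta = 169.3803 degrees


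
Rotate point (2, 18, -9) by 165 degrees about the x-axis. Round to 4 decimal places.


x' = 2
y' = 18*cos(165) - -9*sin(165) = -15.0573
z' = 18*sin(165) + -9*cos(165) = 13.3521

(2, -15.0573, 13.3521)


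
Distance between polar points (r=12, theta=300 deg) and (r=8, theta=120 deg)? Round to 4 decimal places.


d = sqrt(r1^2 + r2^2 - 2*r1*r2*cos(t2-t1))
d = sqrt(12^2 + 8^2 - 2*12*8*cos(120-300)) = 20

20


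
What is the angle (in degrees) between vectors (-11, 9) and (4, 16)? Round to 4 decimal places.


dot = -11*4 + 9*16 = 100
|u| = 14.2127, |v| = 16.4924
cos(angle) = 0.4266
angle = 64.7468 degrees

64.7468 degrees


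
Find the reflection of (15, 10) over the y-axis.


Reflection across y-axis: (x, y) -> (-x, y)
(15, 10) -> (-15, 10)

(-15, 10)


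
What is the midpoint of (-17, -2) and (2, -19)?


Midpoint = ((-17+2)/2, (-2+-19)/2) = (-7.5, -10.5)

(-7.5, -10.5)


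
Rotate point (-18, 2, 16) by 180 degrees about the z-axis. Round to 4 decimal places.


x' = -18*cos(180) - 2*sin(180) = 18
y' = -18*sin(180) + 2*cos(180) = -2
z' = 16

(18, -2, 16)


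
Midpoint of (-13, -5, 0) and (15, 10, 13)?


Midpoint = ((-13+15)/2, (-5+10)/2, (0+13)/2) = (1, 2.5, 6.5)

(1, 2.5, 6.5)


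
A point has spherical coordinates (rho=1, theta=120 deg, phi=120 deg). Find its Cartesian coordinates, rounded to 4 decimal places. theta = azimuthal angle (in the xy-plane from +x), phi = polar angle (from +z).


x = 1 * sin(120) * cos(120) = -0.433
y = 1 * sin(120) * sin(120) = 0.75
z = 1 * cos(120) = -0.5

(-0.433, 0.75, -0.5)


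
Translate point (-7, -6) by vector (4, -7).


Translation: (x+dx, y+dy) = (-7+4, -6+-7) = (-3, -13)

(-3, -13)


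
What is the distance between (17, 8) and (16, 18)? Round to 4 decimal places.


d = sqrt((16-17)^2 + (18-8)^2) = 10.0499

10.0499


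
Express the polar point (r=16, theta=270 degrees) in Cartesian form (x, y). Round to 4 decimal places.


x = 16 * cos(270) = 0
y = 16 * sin(270) = -16

(0, -16)


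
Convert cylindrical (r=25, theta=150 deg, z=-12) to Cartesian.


x = 25 * cos(150) = -21.6506
y = 25 * sin(150) = 12.5
z = -12

(-21.6506, 12.5, -12)


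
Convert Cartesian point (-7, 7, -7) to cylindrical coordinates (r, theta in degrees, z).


r = sqrt((-7)^2 + 7^2) = 9.8995
theta = atan2(7, -7) = 135 deg
z = -7

r = 9.8995, theta = 135 deg, z = -7


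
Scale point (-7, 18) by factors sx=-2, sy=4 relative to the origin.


Scaling: (x*sx, y*sy) = (-7*-2, 18*4) = (14, 72)

(14, 72)


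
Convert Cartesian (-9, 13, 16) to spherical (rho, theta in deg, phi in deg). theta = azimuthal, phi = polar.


rho = sqrt((-9)^2 + 13^2 + 16^2) = 22.4944
theta = atan2(13, -9) = 124.6952 deg
phi = acos(16/22.4944) = 44.6603 deg

rho = 22.4944, theta = 124.6952 deg, phi = 44.6603 deg


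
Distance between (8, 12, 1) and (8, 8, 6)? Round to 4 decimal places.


d = sqrt((8-8)^2 + (8-12)^2 + (6-1)^2) = 6.4031

6.4031


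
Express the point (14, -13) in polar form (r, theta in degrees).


r = sqrt(14^2 + (-13)^2) = 19.105
theta = atan2(-13, 14) = 317.1211 degrees

r = 19.105, theta = 317.1211 degrees


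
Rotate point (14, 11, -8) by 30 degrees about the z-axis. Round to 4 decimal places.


x' = 14*cos(30) - 11*sin(30) = 6.6244
y' = 14*sin(30) + 11*cos(30) = 16.5263
z' = -8

(6.6244, 16.5263, -8)


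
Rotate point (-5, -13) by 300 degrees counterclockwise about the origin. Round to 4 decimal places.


x' = -5*cos(300) - -13*sin(300) = -13.7583
y' = -5*sin(300) + -13*cos(300) = -2.1699

(-13.7583, -2.1699)


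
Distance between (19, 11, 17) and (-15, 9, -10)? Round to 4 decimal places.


d = sqrt((-15-19)^2 + (9-11)^2 + (-10-17)^2) = 43.4626

43.4626


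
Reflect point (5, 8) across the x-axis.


Reflection across x-axis: (x, y) -> (x, -y)
(5, 8) -> (5, -8)

(5, -8)


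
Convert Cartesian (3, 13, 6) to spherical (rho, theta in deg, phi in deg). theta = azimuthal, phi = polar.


rho = sqrt(3^2 + 13^2 + 6^2) = 14.6287
theta = atan2(13, 3) = 77.0054 deg
phi = acos(6/14.6287) = 65.7856 deg

rho = 14.6287, theta = 77.0054 deg, phi = 65.7856 deg


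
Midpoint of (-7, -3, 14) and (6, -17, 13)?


Midpoint = ((-7+6)/2, (-3+-17)/2, (14+13)/2) = (-0.5, -10, 13.5)

(-0.5, -10, 13.5)


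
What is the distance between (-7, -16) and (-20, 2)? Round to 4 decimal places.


d = sqrt((-20--7)^2 + (2--16)^2) = 22.2036

22.2036


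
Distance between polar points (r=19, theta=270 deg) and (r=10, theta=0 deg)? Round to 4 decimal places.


d = sqrt(r1^2 + r2^2 - 2*r1*r2*cos(t2-t1))
d = sqrt(19^2 + 10^2 - 2*19*10*cos(0-270)) = 21.4709

21.4709


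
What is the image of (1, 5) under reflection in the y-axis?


Reflection across y-axis: (x, y) -> (-x, y)
(1, 5) -> (-1, 5)

(-1, 5)


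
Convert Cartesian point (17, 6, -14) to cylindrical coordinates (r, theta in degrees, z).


r = sqrt(17^2 + 6^2) = 18.0278
theta = atan2(6, 17) = 19.44 deg
z = -14

r = 18.0278, theta = 19.44 deg, z = -14


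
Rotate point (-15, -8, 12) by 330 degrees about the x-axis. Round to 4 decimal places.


x' = -15
y' = -8*cos(330) - 12*sin(330) = -0.9282
z' = -8*sin(330) + 12*cos(330) = 14.3923

(-15, -0.9282, 14.3923)


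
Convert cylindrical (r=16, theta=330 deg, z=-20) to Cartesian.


x = 16 * cos(330) = 13.8564
y = 16 * sin(330) = -8
z = -20

(13.8564, -8, -20)


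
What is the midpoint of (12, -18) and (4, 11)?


Midpoint = ((12+4)/2, (-18+11)/2) = (8, -3.5)

(8, -3.5)


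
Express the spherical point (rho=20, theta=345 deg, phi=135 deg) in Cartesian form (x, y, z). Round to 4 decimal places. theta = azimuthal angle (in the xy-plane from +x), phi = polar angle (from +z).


x = 20 * sin(135) * cos(345) = 13.6603
y = 20 * sin(135) * sin(345) = -3.6603
z = 20 * cos(135) = -14.1421

(13.6603, -3.6603, -14.1421)


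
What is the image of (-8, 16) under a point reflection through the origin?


Reflection through origin: (x, y) -> (-x, -y)
(-8, 16) -> (8, -16)

(8, -16)


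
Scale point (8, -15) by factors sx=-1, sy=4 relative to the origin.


Scaling: (x*sx, y*sy) = (8*-1, -15*4) = (-8, -60)

(-8, -60)


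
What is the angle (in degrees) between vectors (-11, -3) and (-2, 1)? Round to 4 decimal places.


dot = -11*-2 + -3*1 = 19
|u| = 11.4018, |v| = 2.2361
cos(angle) = 0.7452
angle = 41.8202 degrees

41.8202 degrees


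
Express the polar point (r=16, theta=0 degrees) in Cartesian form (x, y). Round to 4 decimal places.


x = 16 * cos(0) = 16
y = 16 * sin(0) = 0

(16, 0)


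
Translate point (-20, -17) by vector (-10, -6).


Translation: (x+dx, y+dy) = (-20+-10, -17+-6) = (-30, -23)

(-30, -23)


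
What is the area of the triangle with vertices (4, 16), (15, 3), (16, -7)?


Area = |x1(y2-y3) + x2(y3-y1) + x3(y1-y2)| / 2
= |4*(3--7) + 15*(-7-16) + 16*(16-3)| / 2
= 48.5

48.5


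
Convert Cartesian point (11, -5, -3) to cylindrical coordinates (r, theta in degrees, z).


r = sqrt(11^2 + (-5)^2) = 12.083
theta = atan2(-5, 11) = 335.556 deg
z = -3

r = 12.083, theta = 335.556 deg, z = -3


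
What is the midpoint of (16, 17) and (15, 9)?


Midpoint = ((16+15)/2, (17+9)/2) = (15.5, 13)

(15.5, 13)


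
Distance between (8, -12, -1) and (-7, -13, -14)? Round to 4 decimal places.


d = sqrt((-7-8)^2 + (-13--12)^2 + (-14--1)^2) = 19.8746

19.8746


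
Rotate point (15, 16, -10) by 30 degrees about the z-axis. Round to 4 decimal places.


x' = 15*cos(30) - 16*sin(30) = 4.9904
y' = 15*sin(30) + 16*cos(30) = 21.3564
z' = -10

(4.9904, 21.3564, -10)


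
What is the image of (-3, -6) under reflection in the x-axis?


Reflection across x-axis: (x, y) -> (x, -y)
(-3, -6) -> (-3, 6)

(-3, 6)


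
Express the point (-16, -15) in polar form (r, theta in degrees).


r = sqrt((-16)^2 + (-15)^2) = 21.9317
theta = atan2(-15, -16) = 223.1524 degrees

r = 21.9317, theta = 223.1524 degrees


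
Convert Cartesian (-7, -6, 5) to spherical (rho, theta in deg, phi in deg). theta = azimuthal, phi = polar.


rho = sqrt((-7)^2 + (-6)^2 + 5^2) = 10.4881
theta = atan2(-6, -7) = 220.6013 deg
phi = acos(5/10.4881) = 61.5279 deg

rho = 10.4881, theta = 220.6013 deg, phi = 61.5279 deg


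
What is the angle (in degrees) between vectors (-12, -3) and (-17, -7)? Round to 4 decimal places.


dot = -12*-17 + -3*-7 = 225
|u| = 12.3693, |v| = 18.3848
cos(angle) = 0.9894
angle = 8.3439 degrees

8.3439 degrees


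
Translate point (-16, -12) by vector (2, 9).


Translation: (x+dx, y+dy) = (-16+2, -12+9) = (-14, -3)

(-14, -3)


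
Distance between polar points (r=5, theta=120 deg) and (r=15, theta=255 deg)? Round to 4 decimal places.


d = sqrt(r1^2 + r2^2 - 2*r1*r2*cos(t2-t1))
d = sqrt(5^2 + 15^2 - 2*5*15*cos(255-120)) = 18.8697

18.8697


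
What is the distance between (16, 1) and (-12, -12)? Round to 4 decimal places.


d = sqrt((-12-16)^2 + (-12-1)^2) = 30.8707

30.8707


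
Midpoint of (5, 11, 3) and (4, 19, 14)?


Midpoint = ((5+4)/2, (11+19)/2, (3+14)/2) = (4.5, 15, 8.5)

(4.5, 15, 8.5)


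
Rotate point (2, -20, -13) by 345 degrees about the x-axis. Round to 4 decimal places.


x' = 2
y' = -20*cos(345) - -13*sin(345) = -22.6832
z' = -20*sin(345) + -13*cos(345) = -7.3807

(2, -22.6832, -7.3807)
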